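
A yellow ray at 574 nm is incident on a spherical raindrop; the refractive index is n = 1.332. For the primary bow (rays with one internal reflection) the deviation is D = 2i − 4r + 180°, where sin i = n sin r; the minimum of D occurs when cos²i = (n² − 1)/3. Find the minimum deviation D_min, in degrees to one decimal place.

137.8°

cos²i = (1.77422 − 1)/3 = 0.25807; i = arccos(0.50801) = 59.469°.
sin r = sin 59.469°/1.332 = 0.64666; r = 40.290°.
D_min = 2·59.469° − 4·40.290° + 180° = 137.776°.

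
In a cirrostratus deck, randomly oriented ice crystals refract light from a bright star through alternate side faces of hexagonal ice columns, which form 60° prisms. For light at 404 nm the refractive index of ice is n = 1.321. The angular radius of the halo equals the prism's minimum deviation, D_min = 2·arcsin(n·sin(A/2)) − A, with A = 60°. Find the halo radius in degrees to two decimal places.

22.68°

n·sin(A/2) = 1.321 × sin 30° = 1.321 × 0.5000 = 0.6605.
D_min = 2·arcsin(0.6605) − 60° = 2 × 41.338° − 60° = 22.676°.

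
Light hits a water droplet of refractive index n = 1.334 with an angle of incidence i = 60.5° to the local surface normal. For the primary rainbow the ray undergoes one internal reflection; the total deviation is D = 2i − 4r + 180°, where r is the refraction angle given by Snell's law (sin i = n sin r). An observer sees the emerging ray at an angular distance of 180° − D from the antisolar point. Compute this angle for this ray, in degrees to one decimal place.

sin r = sin 60.5° / 1.334 = 0.8704/1.334 = 0.6524; r = 40.73°.
D = 2·60.5° − 4·40.73° + 180° = 121.00° − 162.90° + 180° = 138.10°.
Angle from antisolar point = 180° − D = 41.90°.

41.9°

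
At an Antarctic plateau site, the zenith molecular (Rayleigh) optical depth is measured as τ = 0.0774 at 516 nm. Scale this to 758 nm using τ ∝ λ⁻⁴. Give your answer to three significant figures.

τ(758 nm) = τ(516 nm) × (516/758)⁴ = 0.0774 × (0.6807)⁴ = 0.0774 × 0.2147 = 0.0166.

0.0166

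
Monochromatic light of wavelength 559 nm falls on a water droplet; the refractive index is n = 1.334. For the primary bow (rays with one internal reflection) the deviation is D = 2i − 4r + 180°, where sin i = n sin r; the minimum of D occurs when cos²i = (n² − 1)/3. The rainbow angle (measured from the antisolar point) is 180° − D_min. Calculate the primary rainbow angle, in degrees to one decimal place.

41.9°

cos²i = (1.77956 − 1)/3 = 0.25985; i = arccos(0.50976) = 59.352°.
sin r = sin 59.352°/1.334 = 0.64492; r = 40.159°.
D_min = 2·59.352° − 4·40.159° + 180° = 138.067°.
Rainbow angle = 180° − D_min = 41.933°.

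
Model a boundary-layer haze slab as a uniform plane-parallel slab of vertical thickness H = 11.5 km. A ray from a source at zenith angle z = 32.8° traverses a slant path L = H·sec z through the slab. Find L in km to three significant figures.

sec z = 1/cos 32.8° = 1.1897.
L = 11.5 × 1.1897 = 13.681 km.

13.7 km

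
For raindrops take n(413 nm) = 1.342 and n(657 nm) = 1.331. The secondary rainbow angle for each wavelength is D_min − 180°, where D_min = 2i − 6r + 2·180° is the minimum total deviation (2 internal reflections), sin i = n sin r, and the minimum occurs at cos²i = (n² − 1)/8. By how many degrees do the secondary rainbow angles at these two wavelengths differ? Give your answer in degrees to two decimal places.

At 413 nm (n = 1.342): cos²i = 0.10012 → i = 71.554°, r = 44.981°, D_min = 233.222°, rainbow angle = 53.222°.
At 657 nm (n = 1.331): cos²i = 0.09645 → i = 71.907°, r = 45.575°, D_min = 230.365°, rainbow angle = 50.365°.
Angular width = |53.222° − 50.365°| = 2.857°.

2.86°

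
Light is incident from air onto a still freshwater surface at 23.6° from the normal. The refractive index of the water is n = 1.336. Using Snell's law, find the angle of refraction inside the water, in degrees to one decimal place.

Snell: sin θ_r = sin θ_i / n = sin 23.6° / 1.336 = 0.4003 / 1.336 = 0.2997.
θ_r = arcsin(0.2997) = 17.44°.

17.4°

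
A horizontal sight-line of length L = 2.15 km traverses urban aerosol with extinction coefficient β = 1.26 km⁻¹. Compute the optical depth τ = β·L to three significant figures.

2.71

τ = β·L = 1.26 × 2.15 = 2.7090.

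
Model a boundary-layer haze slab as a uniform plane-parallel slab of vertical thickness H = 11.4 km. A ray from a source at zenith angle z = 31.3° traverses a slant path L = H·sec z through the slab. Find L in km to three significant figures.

sec z = 1/cos 31.3° = 1.1703.
L = 11.4 × 1.1703 = 13.342 km.

13.3 km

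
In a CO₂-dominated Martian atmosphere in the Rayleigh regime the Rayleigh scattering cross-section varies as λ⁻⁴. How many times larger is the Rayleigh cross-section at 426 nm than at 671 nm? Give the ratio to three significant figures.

Rayleigh scattering ∝ λ⁻⁴, so the ratio of coefficients is the inverse fourth power of the wavelength ratio.
σ(426)/σ(671) = (671/426)⁴ = (1.5751)⁴ = 6.155.

6.16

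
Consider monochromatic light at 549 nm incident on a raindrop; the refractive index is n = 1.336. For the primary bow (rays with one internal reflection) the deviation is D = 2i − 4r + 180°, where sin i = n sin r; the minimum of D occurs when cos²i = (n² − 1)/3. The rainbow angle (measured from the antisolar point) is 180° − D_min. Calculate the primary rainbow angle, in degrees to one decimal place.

cos²i = (1.78490 − 1)/3 = 0.26163; i = arccos(0.51150) = 59.236°.
sin r = sin 59.236°/1.336 = 0.64318; r = 40.029°.
D_min = 2·59.236° − 4·40.029° + 180° = 138.356°.
Rainbow angle = 180° − D_min = 41.644°.

41.6°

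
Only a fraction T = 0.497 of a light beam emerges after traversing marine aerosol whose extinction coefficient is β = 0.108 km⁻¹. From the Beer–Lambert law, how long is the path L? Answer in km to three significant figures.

6.47 km

Beer–Lambert: T = exp(−βL) ⇒ L = −ln(T)/β = −ln(0.497)/0.108 = 0.6992/0.108 = 6.474 km.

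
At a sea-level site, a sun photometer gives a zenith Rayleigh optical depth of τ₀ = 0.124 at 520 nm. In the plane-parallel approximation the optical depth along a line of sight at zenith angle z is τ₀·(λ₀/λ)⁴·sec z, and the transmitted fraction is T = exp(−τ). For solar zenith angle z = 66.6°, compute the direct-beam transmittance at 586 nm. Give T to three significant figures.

0.824

sec 66.6° = 2.5180.
τ = 0.124 × (520/586)⁴ × 2.5180 = 0.124 × 0.6200 × 2.5180 = 0.1936.
T = exp(−0.1936) = 0.8240.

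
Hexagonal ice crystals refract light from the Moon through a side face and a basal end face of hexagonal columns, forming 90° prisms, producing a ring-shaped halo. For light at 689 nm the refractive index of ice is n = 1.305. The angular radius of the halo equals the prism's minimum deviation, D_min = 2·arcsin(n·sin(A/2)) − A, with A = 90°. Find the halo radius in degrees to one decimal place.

44.7°

n·sin(A/2) = 1.305 × sin 45° = 1.305 × 0.7071 = 0.9228.
D_min = 2·arcsin(0.9228) − 90° = 2 × 67.335° − 90° = 44.670°.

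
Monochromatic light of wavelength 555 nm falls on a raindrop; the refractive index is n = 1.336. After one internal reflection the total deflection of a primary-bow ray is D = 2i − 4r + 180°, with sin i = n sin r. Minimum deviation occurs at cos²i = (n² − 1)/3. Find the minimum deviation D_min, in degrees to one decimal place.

cos²i = (1.78490 − 1)/3 = 0.26163; i = arccos(0.51150) = 59.236°.
sin r = sin 59.236°/1.336 = 0.64318; r = 40.029°.
D_min = 2·59.236° − 4·40.029° + 180° = 138.356°.

138.4°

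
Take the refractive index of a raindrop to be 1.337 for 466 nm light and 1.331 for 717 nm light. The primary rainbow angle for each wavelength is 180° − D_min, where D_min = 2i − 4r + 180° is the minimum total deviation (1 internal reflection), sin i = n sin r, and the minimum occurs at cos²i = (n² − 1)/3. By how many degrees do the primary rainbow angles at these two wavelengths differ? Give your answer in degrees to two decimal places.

0.87°

At 466 nm (n = 1.337): cos²i = 0.26252 → i = 59.178°, r = 39.964°, D_min = 138.500°, rainbow angle = 41.500°.
At 717 nm (n = 1.331): cos²i = 0.25719 → i = 59.527°, r = 40.356°, D_min = 137.630°, rainbow angle = 42.370°.
Angular width = |41.500° − 42.370°| = 0.870°.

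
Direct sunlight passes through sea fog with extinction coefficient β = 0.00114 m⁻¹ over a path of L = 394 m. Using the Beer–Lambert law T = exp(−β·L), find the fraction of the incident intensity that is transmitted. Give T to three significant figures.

τ = β·L = 0.00114 × 394 = 0.4492.
T = exp(−0.4492) = 0.6382.

0.638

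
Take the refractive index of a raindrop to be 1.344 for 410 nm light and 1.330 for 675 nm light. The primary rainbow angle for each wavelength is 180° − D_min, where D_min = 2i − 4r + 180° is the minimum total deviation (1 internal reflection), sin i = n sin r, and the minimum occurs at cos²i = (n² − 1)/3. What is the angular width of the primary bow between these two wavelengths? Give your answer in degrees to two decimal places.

2.01°

At 410 nm (n = 1.344): cos²i = 0.26878 → i = 58.772°, r = 39.512°, D_min = 139.495°, rainbow angle = 40.505°.
At 675 nm (n = 1.330): cos²i = 0.25630 → i = 59.585°, r = 40.422°, D_min = 137.484°, rainbow angle = 42.516°.
Angular width = |40.505° − 42.516°| = 2.011°.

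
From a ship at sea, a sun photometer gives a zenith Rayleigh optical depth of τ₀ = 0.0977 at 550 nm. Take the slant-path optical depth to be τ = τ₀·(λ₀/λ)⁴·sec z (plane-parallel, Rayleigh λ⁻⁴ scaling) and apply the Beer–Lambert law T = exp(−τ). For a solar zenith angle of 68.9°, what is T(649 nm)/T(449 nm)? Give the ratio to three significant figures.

Airmass: sec 68.9° = 2.7778.
τ(649 nm) = 0.0977 × (550/649)⁴ × 2.7778 = 0.0977 × 0.5158 × 2.7778 = 0.1400.
τ(449 nm) = 0.0977 × (550/449)⁴ × 2.7778 = 0.0977 × 2.2515 × 2.7778 = 0.6110.
T(649)/T(449) = exp(τ_B − τ_A) = exp(0.4710) = 1.6017.

1.60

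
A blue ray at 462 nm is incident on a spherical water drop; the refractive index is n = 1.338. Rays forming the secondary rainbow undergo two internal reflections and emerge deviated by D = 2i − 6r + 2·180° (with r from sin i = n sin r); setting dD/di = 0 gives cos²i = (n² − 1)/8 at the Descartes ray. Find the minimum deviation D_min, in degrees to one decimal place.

cos²i = (1.79024 − 1)/8 = 0.09878; i = arccos(0.31429) = 71.682°.
sin r = sin 71.682°/1.338 = 0.70951; r = 45.195°.
D_min = 2·71.682° − 6·45.195° + 360° = 232.193°.

232.2°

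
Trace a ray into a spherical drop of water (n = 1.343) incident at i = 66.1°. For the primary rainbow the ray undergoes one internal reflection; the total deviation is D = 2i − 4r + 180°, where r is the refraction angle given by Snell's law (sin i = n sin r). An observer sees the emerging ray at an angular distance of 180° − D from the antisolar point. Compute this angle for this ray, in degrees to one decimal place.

39.4°

sin r = sin 66.1° / 1.343 = 0.9143/1.343 = 0.6808; r = 42.90°.
D = 2·66.1° − 4·42.90° + 180° = 132.20° − 171.61° + 180° = 140.59°.
Angle from antisolar point = 180° − D = 39.41°.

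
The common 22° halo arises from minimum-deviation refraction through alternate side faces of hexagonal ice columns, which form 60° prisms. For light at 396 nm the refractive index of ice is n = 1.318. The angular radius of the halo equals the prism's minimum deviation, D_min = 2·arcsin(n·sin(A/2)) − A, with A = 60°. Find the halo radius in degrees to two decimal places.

n·sin(A/2) = 1.318 × sin 30° = 1.318 × 0.5000 = 0.6590.
D_min = 2·arcsin(0.6590) − 60° = 2 × 41.224° − 60° = 22.447°.

22.45°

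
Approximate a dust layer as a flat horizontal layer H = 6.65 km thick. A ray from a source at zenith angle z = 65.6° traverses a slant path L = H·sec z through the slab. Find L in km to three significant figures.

16.1 km

sec z = 1/cos 65.6° = 2.4207.
L = 6.65 × 2.4207 = 16.098 km.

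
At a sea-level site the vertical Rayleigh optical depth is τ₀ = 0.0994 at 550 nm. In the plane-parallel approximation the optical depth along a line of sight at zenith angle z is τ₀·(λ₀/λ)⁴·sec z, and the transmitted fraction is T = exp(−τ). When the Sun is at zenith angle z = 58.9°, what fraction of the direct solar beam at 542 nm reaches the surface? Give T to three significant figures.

sec 58.9° = 1.9360.
τ = 0.0994 × (550/542)⁴ × 1.9360 = 0.0994 × 1.0604 × 1.9360 = 0.2041.
T = exp(−0.2041) = 0.8154.

0.815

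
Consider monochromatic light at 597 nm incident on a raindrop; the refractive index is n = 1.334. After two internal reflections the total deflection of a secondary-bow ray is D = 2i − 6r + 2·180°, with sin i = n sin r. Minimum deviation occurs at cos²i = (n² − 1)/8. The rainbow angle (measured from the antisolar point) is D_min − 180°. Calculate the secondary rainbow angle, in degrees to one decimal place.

51.2°

cos²i = (1.77956 − 1)/8 = 0.09744; i = arccos(0.31216) = 71.810°.
sin r = sin 71.810°/1.334 = 0.71217; r = 45.411°.
D_min = 2·71.810° − 6·45.411° + 360° = 231.153°.
Rainbow angle = D_min − 180° = 51.153°.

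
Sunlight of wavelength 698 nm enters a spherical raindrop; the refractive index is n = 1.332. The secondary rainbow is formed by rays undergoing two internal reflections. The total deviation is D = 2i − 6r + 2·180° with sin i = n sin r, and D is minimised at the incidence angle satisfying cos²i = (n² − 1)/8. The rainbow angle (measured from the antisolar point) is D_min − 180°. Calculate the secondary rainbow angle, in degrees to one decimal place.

50.6°

cos²i = (1.77422 − 1)/8 = 0.09678; i = arccos(0.31109) = 71.875°.
sin r = sin 71.875°/1.332 = 0.71350; r = 45.520°.
D_min = 2·71.875° − 6·45.520° + 360° = 230.628°.
Rainbow angle = D_min − 180° = 50.628°.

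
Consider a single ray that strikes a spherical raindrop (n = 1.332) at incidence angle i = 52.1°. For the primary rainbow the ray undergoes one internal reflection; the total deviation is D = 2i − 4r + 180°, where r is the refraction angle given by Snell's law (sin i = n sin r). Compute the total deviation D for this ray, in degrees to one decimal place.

sin r = sin 52.1° / 1.332 = 0.7891/1.332 = 0.5924; r = 36.33°.
D = 2·52.1° − 4·36.33° + 180° = 104.20° − 145.31° + 180° = 138.89°.

138.9°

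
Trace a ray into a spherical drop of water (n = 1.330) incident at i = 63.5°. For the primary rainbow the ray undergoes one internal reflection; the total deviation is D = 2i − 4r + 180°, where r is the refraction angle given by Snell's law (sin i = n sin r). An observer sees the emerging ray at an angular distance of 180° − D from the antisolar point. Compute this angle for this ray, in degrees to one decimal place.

sin r = sin 63.5° / 1.330 = 0.8949/1.330 = 0.6729; r = 42.29°.
D = 2·63.5° − 4·42.29° + 180° = 127.00° − 169.16° + 180° = 137.84°.
Angle from antisolar point = 180° − D = 42.16°.

42.2°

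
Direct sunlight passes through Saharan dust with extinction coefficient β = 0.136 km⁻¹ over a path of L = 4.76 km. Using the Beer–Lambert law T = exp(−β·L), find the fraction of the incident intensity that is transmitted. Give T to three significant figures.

τ = β·L = 0.136 × 4.76 = 0.6474.
T = exp(−0.6474) = 0.5234.

0.523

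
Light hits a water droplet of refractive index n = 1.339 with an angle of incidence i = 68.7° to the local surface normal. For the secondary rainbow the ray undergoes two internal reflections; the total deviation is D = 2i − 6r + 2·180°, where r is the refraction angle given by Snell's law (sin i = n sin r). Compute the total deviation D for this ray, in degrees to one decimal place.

232.8°

sin r = sin 68.7° / 1.339 = 0.9317/1.339 = 0.6958; r = 44.09°.
D = 2·68.7° − 6·44.09° + 2·180° = 137.40° − 264.55° + 360° = 232.85°.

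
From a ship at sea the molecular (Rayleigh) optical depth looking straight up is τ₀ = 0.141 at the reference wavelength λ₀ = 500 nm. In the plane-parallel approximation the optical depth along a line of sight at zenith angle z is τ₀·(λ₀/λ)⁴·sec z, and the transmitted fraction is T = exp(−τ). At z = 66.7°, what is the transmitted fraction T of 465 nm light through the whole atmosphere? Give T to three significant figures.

0.621

sec 66.7° = 2.5282.
τ = 0.141 × (500/465)⁴ × 2.5282 = 0.141 × 1.3368 × 2.5282 = 0.4765.
T = exp(−0.4765) = 0.6209.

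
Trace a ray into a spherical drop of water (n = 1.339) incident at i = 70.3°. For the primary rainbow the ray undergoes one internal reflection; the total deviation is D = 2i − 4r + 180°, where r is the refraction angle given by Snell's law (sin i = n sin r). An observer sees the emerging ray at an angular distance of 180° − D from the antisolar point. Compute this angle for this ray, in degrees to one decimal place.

38.1°

sin r = sin 70.3° / 1.339 = 0.9415/1.339 = 0.7031; r = 44.68°.
D = 2·70.3° − 4·44.68° + 180° = 140.60° − 178.71° + 180° = 141.89°.
Angle from antisolar point = 180° − D = 38.11°.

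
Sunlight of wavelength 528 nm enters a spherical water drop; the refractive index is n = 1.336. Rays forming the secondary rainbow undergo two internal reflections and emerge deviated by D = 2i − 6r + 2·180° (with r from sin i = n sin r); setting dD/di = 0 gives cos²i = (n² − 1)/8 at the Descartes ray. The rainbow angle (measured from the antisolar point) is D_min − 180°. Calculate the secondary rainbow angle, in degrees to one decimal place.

51.7°

cos²i = (1.78490 − 1)/8 = 0.09811; i = arccos(0.31323) = 71.746°.
sin r = sin 71.746°/1.336 = 0.71084; r = 45.303°.
D_min = 2·71.746° − 6·45.303° + 360° = 231.674°.
Rainbow angle = D_min − 180° = 51.674°.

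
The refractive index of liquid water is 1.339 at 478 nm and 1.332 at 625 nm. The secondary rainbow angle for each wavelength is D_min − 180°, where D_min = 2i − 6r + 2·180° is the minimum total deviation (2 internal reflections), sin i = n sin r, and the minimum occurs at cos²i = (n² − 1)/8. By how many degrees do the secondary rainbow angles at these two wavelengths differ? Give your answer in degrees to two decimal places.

At 478 nm (n = 1.339): cos²i = 0.09912 → i = 71.650°, r = 45.141°, D_min = 232.451°, rainbow angle = 52.451°.
At 625 nm (n = 1.332): cos²i = 0.09678 → i = 71.875°, r = 45.520°, D_min = 230.628°, rainbow angle = 50.628°.
Angular width = |52.451° − 50.628°| = 1.823°.

1.82°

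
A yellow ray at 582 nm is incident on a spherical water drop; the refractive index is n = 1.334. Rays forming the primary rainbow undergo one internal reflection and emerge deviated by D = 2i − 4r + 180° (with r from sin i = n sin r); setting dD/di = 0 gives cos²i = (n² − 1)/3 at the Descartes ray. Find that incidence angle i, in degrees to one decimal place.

59.4°

cos²i = (1.334² − 1)/3 = (1.77956 − 1)/3 = 0.25985.
cos i = 0.50976, so i = 59.352°.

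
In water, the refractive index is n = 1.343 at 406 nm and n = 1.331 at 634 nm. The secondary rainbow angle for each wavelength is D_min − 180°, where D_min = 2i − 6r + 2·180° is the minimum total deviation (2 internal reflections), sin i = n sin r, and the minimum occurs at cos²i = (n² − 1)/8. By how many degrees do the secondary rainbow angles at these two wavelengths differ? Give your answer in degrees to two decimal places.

At 406 nm (n = 1.343): cos²i = 0.10046 → i = 71.522°, r = 44.928°, D_min = 233.478°, rainbow angle = 53.478°.
At 634 nm (n = 1.331): cos²i = 0.09645 → i = 71.907°, r = 45.575°, D_min = 230.365°, rainbow angle = 50.365°.
Angular width = |53.478° − 50.365°| = 3.113°.

3.11°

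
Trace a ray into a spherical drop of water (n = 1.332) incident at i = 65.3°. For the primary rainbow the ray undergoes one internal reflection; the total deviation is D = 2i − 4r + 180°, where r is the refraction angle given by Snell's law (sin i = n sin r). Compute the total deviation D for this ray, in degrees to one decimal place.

sin r = sin 65.3° / 1.332 = 0.9085/1.332 = 0.6821; r = 43.01°.
D = 2·65.3° − 4·43.01° + 180° = 130.60° − 172.02° + 180° = 138.58°.

138.6°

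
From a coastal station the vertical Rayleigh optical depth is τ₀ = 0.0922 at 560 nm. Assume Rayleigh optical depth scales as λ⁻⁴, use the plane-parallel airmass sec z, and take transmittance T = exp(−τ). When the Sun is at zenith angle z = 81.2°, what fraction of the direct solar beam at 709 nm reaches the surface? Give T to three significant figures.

0.791

sec 81.2° = 6.5366.
τ = 0.0922 × (560/709)⁴ × 6.5366 = 0.0922 × 0.3892 × 6.5366 = 0.2346.
T = exp(−0.2346) = 0.7909.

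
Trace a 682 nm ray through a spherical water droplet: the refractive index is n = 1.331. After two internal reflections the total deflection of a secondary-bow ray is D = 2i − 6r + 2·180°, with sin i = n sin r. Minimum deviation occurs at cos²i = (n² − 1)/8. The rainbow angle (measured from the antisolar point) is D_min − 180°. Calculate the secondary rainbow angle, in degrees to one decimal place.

50.4°

cos²i = (1.77156 − 1)/8 = 0.09645; i = arccos(0.31056) = 71.907°.
sin r = sin 71.907°/1.331 = 0.71417; r = 45.575°.
D_min = 2·71.907° − 6·45.575° + 360° = 230.365°.
Rainbow angle = D_min − 180° = 50.365°.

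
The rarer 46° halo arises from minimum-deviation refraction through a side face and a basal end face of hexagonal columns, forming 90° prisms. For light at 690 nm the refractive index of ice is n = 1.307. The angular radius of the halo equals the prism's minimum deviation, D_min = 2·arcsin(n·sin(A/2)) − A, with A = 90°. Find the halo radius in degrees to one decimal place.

n·sin(A/2) = 1.307 × sin 45° = 1.307 × 0.7071 = 0.9242.
D_min = 2·arcsin(0.9242) − 90° = 2 × 67.546° − 90° = 45.093°.

45.1°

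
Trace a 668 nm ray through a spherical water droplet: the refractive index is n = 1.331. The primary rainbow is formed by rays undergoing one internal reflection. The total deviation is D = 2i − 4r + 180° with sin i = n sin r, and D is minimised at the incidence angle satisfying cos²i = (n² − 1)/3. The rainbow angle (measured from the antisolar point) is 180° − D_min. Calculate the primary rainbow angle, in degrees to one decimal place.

cos²i = (1.77156 − 1)/3 = 0.25719; i = arccos(0.50714) = 59.527°.
sin r = sin 59.527°/1.331 = 0.64753; r = 40.356°.
D_min = 2·59.527° − 4·40.356° + 180° = 137.630°.
Rainbow angle = 180° − D_min = 42.370°.

42.4°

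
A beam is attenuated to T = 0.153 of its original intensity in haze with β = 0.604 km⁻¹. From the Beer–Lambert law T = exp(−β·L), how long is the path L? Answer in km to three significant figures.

Beer–Lambert: T = exp(−βL) ⇒ L = −ln(T)/β = −ln(0.153)/0.604 = 1.8773/0.604 = 3.108 km.

3.11 km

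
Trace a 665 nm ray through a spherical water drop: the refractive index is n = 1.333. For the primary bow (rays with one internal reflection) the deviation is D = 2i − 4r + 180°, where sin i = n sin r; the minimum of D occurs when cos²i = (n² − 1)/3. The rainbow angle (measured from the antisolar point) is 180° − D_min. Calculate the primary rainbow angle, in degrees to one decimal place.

cos²i = (1.77689 − 1)/3 = 0.25896; i = arccos(0.50888) = 59.410°.
sin r = sin 59.410°/1.333 = 0.64579; r = 40.225°.
D_min = 2·59.410° − 4·40.225° + 180° = 137.922°.
Rainbow angle = 180° − D_min = 42.078°.

42.1°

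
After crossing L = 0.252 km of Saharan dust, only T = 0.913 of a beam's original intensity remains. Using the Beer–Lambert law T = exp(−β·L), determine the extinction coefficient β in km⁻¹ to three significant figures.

0.361 km⁻¹

Beer–Lambert: T = exp(−βL) ⇒ β = −ln(T)/L = −ln(0.913)/0.252 = 0.0910/0.252 = 0.3612 km⁻¹.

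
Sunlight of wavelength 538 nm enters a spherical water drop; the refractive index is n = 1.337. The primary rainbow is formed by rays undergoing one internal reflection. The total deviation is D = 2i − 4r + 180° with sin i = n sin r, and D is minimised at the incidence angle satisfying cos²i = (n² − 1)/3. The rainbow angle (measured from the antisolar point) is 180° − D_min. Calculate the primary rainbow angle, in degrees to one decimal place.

cos²i = (1.78757 − 1)/3 = 0.26252; i = arccos(0.51237) = 59.178°.
sin r = sin 59.178°/1.337 = 0.64231; r = 39.964°.
D_min = 2·59.178° − 4·39.964° + 180° = 138.500°.
Rainbow angle = 180° − D_min = 41.500°.

41.5°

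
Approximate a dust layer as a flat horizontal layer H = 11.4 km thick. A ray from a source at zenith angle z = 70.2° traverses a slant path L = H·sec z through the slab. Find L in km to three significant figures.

33.7 km

sec z = 1/cos 70.2° = 2.9521.
L = 11.4 × 2.9521 = 33.654 km.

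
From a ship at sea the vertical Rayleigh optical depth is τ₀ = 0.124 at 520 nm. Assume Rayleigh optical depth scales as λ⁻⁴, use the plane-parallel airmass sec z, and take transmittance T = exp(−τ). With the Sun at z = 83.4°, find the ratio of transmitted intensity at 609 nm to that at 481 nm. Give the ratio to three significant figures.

Airmass: sec 83.4° = 8.7004.
τ(609 nm) = 0.124 × (520/609)⁴ × 8.7004 = 0.124 × 0.5316 × 8.7004 = 0.5735.
τ(481 nm) = 0.124 × (520/481)⁴ × 8.7004 = 0.124 × 1.3659 × 8.7004 = 1.4736.
T(609)/T(481) = exp(τ_B − τ_A) = exp(0.9002) = 2.4601.

2.46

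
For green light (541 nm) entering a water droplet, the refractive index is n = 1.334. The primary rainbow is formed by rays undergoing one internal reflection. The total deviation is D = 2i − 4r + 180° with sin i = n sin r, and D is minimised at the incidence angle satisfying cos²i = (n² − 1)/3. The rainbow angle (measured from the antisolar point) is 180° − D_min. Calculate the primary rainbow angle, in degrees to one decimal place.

cos²i = (1.77956 − 1)/3 = 0.25985; i = arccos(0.50976) = 59.352°.
sin r = sin 59.352°/1.334 = 0.64492; r = 40.159°.
D_min = 2·59.352° − 4·40.159° + 180° = 138.067°.
Rainbow angle = 180° − D_min = 41.933°.

41.9°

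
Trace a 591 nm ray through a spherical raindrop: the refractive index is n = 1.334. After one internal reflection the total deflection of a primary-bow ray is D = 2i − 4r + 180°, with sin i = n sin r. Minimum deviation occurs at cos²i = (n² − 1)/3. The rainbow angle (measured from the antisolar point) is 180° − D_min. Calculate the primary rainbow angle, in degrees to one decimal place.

41.9°

cos²i = (1.77956 − 1)/3 = 0.25985; i = arccos(0.50976) = 59.352°.
sin r = sin 59.352°/1.334 = 0.64492; r = 40.159°.
D_min = 2·59.352° − 4·40.159° + 180° = 138.067°.
Rainbow angle = 180° − D_min = 41.933°.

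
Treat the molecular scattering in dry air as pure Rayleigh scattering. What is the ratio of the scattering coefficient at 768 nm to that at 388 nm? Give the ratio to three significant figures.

0.0651

Rayleigh scattering ∝ λ⁻⁴, so the ratio of coefficients is the inverse fourth power of the wavelength ratio.
σ(768)/σ(388) = (388/768)⁴ = (0.5052)⁴ = 0.06515.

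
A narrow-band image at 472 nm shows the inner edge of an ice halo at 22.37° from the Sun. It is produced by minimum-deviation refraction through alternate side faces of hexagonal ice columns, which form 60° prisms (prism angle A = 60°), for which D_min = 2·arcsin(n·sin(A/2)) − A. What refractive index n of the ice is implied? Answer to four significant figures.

1.317

Rearranging: n = sin((D_min + A)/2) / sin(A/2).
(D_min + A)/2 = (22.37° + 60°)/2 = 41.185°.
n = sin 41.185° / sin 30° = 0.6585 / 0.5000 = 1.3170.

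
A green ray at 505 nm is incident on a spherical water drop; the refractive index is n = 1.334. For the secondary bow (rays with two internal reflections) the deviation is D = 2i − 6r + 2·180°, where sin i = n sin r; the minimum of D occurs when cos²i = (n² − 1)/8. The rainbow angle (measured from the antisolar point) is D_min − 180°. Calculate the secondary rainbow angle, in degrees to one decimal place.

cos²i = (1.77956 − 1)/8 = 0.09744; i = arccos(0.31216) = 71.810°.
sin r = sin 71.810°/1.334 = 0.71217; r = 45.411°.
D_min = 2·71.810° − 6·45.411° + 360° = 231.153°.
Rainbow angle = D_min − 180° = 51.153°.

51.2°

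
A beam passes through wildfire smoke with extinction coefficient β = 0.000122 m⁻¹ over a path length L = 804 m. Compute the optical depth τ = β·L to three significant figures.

0.0981

τ = β·L = 0.000122 × 804 = 0.0981.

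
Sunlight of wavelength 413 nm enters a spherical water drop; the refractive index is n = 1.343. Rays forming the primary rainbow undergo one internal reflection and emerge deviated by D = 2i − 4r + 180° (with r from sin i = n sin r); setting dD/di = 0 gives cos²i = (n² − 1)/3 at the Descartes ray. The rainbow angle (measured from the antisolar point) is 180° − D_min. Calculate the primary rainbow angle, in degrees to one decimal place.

cos²i = (1.80365 − 1)/3 = 0.26788; i = arccos(0.51757) = 58.830°.
sin r = sin 58.830°/1.343 = 0.63711; r = 39.577°.
D_min = 2·58.830° − 4·39.577° + 180° = 139.354°.
Rainbow angle = 180° − D_min = 40.646°.

40.6°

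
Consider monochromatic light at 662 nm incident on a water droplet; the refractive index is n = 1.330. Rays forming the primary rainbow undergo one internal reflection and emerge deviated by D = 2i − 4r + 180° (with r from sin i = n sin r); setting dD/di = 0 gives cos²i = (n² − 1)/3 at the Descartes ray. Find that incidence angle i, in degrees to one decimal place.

59.6°

cos²i = (1.330² − 1)/3 = (1.76890 − 1)/3 = 0.25630.
cos i = 0.50626, so i = 59.585°.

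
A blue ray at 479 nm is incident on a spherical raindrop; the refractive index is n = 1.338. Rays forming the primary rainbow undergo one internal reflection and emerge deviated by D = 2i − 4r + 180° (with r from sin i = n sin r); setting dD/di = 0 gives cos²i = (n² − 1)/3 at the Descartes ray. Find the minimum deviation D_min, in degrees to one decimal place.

cos²i = (1.79024 − 1)/3 = 0.26341; i = arccos(0.51324) = 59.120°.
sin r = sin 59.120°/1.338 = 0.64144; r = 39.899°.
D_min = 2·59.120° − 4·39.899° + 180° = 138.643°.

138.6°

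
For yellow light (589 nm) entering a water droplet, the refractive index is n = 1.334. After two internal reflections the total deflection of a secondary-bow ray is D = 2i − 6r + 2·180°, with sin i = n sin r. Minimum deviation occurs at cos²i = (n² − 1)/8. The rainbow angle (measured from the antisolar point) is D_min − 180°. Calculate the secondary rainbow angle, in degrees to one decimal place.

cos²i = (1.77956 − 1)/8 = 0.09744; i = arccos(0.31216) = 71.810°.
sin r = sin 71.810°/1.334 = 0.71217; r = 45.411°.
D_min = 2·71.810° − 6·45.411° + 360° = 231.153°.
Rainbow angle = D_min − 180° = 51.153°.

51.2°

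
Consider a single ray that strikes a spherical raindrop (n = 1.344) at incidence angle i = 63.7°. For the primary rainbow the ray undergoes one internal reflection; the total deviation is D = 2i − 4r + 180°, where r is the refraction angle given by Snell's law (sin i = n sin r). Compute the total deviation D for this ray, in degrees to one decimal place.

sin r = sin 63.7° / 1.344 = 0.8965/1.344 = 0.6670; r = 41.84°.
D = 2·63.7° − 4·41.84° + 180° = 127.40° − 167.35° + 180° = 140.05°.

140.0°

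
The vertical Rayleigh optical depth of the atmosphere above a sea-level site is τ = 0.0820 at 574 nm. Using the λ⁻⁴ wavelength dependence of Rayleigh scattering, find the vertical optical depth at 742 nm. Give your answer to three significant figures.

0.0294

τ(742 nm) = τ(574 nm) × (574/742)⁴ = 0.0820 × (0.7736)⁴ = 0.0820 × 0.3581 = 0.0294.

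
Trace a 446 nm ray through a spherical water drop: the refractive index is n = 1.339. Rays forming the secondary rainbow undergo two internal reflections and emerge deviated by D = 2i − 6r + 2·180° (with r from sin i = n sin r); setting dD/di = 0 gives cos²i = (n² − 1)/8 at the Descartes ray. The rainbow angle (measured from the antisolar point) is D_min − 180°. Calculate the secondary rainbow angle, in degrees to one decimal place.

52.5°

cos²i = (1.79292 − 1)/8 = 0.09912; i = arccos(0.31483) = 71.650°.
sin r = sin 71.650°/1.339 = 0.70885; r = 45.141°.
D_min = 2·71.650° − 6·45.141° + 360° = 232.451°.
Rainbow angle = D_min − 180° = 52.451°.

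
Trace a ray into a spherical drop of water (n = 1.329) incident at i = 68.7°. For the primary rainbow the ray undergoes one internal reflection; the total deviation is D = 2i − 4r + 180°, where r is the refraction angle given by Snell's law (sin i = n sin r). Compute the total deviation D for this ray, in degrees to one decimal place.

139.4°

sin r = sin 68.7° / 1.329 = 0.9317/1.329 = 0.7010; r = 44.51°.
D = 2·68.7° − 4·44.51° + 180° = 137.40° − 178.04° + 180° = 139.36°.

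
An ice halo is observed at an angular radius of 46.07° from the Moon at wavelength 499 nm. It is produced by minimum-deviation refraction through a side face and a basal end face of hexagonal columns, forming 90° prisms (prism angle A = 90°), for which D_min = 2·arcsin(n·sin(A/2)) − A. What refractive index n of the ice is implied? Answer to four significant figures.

1.312

Rearranging: n = sin((D_min + A)/2) / sin(A/2).
(D_min + A)/2 = (46.07° + 90°)/2 = 68.035°.
n = sin 68.035° / sin 45° = 0.9274 / 0.7071 = 1.3116.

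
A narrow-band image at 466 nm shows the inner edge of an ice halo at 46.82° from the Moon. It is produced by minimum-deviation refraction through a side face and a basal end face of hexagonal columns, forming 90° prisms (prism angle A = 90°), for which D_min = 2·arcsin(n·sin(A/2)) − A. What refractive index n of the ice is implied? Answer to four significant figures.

Rearranging: n = sin((D_min + A)/2) / sin(A/2).
(D_min + A)/2 = (46.82° + 90°)/2 = 68.410°.
n = sin 68.410° / sin 45° = 0.9298 / 0.7071 = 1.3150.

1.315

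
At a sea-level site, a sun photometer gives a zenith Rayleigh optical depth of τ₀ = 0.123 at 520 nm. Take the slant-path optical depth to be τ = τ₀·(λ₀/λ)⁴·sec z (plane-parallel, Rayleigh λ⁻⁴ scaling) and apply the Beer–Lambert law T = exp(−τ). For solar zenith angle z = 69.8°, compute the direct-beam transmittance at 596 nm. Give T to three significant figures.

0.813

sec 69.8° = 2.8960.
τ = 0.123 × (520/596)⁴ × 2.8960 = 0.123 × 0.5795 × 2.8960 = 0.2064.
T = exp(−0.2064) = 0.8135.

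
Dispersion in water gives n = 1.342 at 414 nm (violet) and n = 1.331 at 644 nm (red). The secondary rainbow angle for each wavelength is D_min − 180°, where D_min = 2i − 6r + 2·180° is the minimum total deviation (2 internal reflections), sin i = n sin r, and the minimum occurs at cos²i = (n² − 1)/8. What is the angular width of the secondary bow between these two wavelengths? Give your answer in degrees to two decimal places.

2.86°

At 414 nm (n = 1.342): cos²i = 0.10012 → i = 71.554°, r = 44.981°, D_min = 233.222°, rainbow angle = 53.222°.
At 644 nm (n = 1.331): cos²i = 0.09645 → i = 71.907°, r = 45.575°, D_min = 230.365°, rainbow angle = 50.365°.
Angular width = |53.222° − 50.365°| = 2.857°.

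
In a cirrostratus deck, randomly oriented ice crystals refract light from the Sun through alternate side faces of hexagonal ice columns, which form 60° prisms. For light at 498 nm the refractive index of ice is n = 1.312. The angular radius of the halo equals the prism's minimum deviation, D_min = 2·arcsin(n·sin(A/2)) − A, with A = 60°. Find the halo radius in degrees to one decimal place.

n·sin(A/2) = 1.312 × sin 30° = 1.312 × 0.5000 = 0.6560.
D_min = 2·arcsin(0.6560) − 60° = 2 × 40.996° − 60° = 21.991°.

22.0°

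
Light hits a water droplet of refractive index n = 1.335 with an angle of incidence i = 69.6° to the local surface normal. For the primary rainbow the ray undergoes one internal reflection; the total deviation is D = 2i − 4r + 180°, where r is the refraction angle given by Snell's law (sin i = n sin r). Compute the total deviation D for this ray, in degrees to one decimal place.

sin r = sin 69.6° / 1.335 = 0.9373/1.335 = 0.7021; r = 44.59°.
D = 2·69.6° − 4·44.59° + 180° = 139.20° − 178.38° + 180° = 140.82°.

140.8°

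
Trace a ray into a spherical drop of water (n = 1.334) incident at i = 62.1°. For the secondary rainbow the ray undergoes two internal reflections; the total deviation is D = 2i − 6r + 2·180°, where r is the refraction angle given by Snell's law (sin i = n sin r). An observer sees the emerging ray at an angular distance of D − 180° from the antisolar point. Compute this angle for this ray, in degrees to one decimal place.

sin r = sin 62.1° / 1.334 = 0.8838/1.334 = 0.6625; r = 41.49°.
D = 2·62.1° − 6·41.49° + 2·180° = 124.20° − 248.94° + 360° = 235.26°.
Angle from antisolar point = D − 180° = 55.26°.

55.3°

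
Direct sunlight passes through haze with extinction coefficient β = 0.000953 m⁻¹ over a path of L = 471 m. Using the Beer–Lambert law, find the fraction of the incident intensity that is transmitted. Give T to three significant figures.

τ = β·L = 0.000953 × 471 = 0.4489.
T = exp(−0.4489) = 0.6384.

0.638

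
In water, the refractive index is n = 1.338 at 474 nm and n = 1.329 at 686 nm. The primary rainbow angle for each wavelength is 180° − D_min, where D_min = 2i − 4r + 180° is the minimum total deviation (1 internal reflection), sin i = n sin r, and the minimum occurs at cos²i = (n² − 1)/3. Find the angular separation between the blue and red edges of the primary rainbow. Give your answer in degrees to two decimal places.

1.31°

At 474 nm (n = 1.338): cos²i = 0.26341 → i = 59.120°, r = 39.899°, D_min = 138.643°, rainbow angle = 41.357°.
At 686 nm (n = 1.329): cos²i = 0.25541 → i = 59.643°, r = 40.487°, D_min = 137.337°, rainbow angle = 42.663°.
Angular width = |41.357° − 42.663°| = 1.307°.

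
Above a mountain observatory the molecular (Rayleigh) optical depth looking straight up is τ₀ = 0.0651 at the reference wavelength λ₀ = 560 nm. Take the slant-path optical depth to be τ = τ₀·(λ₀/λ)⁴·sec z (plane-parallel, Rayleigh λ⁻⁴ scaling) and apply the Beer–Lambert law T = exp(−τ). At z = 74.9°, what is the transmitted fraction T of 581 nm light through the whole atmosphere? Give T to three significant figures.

sec 74.9° = 3.8387.
τ = 0.0651 × (560/581)⁴ × 3.8387 = 0.0651 × 0.8631 × 3.8387 = 0.2157.
T = exp(−0.2157) = 0.8060.

0.806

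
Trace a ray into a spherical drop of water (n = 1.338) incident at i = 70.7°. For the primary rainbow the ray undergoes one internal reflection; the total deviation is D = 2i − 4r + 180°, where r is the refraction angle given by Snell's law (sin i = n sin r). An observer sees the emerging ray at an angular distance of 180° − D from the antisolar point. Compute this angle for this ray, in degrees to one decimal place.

sin r = sin 70.7° / 1.338 = 0.9438/1.338 = 0.7054; r = 44.86°.
D = 2·70.7° − 4·44.86° + 180° = 141.40° − 179.44° + 180° = 141.96°.
Angle from antisolar point = 180° − D = 38.04°.

38.0°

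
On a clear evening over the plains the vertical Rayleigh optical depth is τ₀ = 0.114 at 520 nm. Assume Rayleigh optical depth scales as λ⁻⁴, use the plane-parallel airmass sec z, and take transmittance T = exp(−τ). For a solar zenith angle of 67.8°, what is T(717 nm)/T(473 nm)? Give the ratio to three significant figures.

1.43

Airmass: sec 67.8° = 2.6466.
τ(717 nm) = 0.114 × (520/717)⁴ × 2.6466 = 0.114 × 0.2767 × 2.6466 = 0.0835.
τ(473 nm) = 0.114 × (520/473)⁴ × 2.6466 = 0.114 × 1.4607 × 2.6466 = 0.4407.
T(717)/T(473) = exp(τ_B − τ_A) = exp(0.3573) = 1.4294.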